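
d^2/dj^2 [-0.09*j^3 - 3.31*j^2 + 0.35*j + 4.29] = -0.54*j - 6.62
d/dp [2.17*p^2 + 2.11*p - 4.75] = 4.34*p + 2.11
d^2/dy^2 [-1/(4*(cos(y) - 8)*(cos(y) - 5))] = (4*sin(y)^4 - 11*sin(y)^2 + 2275*cos(y)/4 - 39*cos(3*y)/4 - 251)/(4*(cos(y) - 8)^3*(cos(y) - 5)^3)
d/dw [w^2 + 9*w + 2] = 2*w + 9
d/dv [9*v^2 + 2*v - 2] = 18*v + 2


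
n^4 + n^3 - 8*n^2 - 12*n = n*(n - 3)*(n + 2)^2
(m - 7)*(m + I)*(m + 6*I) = m^3 - 7*m^2 + 7*I*m^2 - 6*m - 49*I*m + 42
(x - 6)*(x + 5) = x^2 - x - 30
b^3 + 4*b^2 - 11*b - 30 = (b - 3)*(b + 2)*(b + 5)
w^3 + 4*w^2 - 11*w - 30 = (w - 3)*(w + 2)*(w + 5)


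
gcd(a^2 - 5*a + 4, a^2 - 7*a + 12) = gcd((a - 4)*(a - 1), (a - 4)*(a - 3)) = a - 4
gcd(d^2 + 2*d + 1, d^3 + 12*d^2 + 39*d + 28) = d + 1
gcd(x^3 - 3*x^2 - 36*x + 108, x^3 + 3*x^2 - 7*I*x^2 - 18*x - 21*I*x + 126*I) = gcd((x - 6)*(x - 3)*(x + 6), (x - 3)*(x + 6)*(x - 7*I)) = x^2 + 3*x - 18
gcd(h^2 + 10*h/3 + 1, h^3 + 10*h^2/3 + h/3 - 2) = h + 3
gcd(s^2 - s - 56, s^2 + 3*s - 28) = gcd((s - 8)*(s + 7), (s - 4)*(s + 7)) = s + 7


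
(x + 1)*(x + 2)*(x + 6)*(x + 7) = x^4 + 16*x^3 + 83*x^2 + 152*x + 84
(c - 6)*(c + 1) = c^2 - 5*c - 6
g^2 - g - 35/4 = (g - 7/2)*(g + 5/2)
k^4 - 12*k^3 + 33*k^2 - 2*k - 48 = (k - 8)*(k - 3)*(k - 2)*(k + 1)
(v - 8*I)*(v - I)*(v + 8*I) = v^3 - I*v^2 + 64*v - 64*I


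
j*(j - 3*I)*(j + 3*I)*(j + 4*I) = j^4 + 4*I*j^3 + 9*j^2 + 36*I*j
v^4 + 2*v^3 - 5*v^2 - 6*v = v*(v - 2)*(v + 1)*(v + 3)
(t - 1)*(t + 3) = t^2 + 2*t - 3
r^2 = r^2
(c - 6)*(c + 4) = c^2 - 2*c - 24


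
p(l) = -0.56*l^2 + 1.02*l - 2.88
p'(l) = 1.02 - 1.12*l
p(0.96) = -2.42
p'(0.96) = -0.06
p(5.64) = -14.94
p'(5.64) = -5.30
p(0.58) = -2.48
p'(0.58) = 0.37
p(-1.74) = -6.35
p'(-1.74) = 2.97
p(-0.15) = -3.05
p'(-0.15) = 1.19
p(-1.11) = -4.70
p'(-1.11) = 2.26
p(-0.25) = -3.17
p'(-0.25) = 1.30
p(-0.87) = -4.19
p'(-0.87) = 1.99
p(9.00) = -39.06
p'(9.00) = -9.06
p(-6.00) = -29.16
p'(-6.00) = 7.74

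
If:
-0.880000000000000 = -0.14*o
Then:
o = 6.29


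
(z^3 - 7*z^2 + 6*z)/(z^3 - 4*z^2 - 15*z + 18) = z/(z + 3)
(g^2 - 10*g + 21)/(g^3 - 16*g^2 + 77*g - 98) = (g - 3)/(g^2 - 9*g + 14)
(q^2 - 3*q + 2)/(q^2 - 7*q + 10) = (q - 1)/(q - 5)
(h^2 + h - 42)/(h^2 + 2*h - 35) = (h - 6)/(h - 5)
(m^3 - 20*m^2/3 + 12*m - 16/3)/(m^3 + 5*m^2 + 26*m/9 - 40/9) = 3*(m^2 - 6*m + 8)/(3*m^2 + 17*m + 20)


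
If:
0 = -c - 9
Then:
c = -9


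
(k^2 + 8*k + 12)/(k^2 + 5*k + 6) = (k + 6)/(k + 3)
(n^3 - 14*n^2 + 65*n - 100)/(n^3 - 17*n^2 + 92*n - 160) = (n - 5)/(n - 8)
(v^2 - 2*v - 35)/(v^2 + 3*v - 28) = (v^2 - 2*v - 35)/(v^2 + 3*v - 28)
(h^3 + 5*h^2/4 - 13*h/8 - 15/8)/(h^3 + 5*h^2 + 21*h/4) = (4*h^2 - h - 5)/(2*h*(2*h + 7))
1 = 1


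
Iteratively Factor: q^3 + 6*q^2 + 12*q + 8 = (q + 2)*(q^2 + 4*q + 4) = (q + 2)^2*(q + 2)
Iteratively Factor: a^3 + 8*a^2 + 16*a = (a)*(a^2 + 8*a + 16) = a*(a + 4)*(a + 4)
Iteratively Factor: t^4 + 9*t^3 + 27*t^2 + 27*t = (t + 3)*(t^3 + 6*t^2 + 9*t) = t*(t + 3)*(t^2 + 6*t + 9) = t*(t + 3)^2*(t + 3)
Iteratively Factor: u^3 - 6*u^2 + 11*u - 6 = (u - 2)*(u^2 - 4*u + 3) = (u - 3)*(u - 2)*(u - 1)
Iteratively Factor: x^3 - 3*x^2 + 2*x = (x - 1)*(x^2 - 2*x) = x*(x - 1)*(x - 2)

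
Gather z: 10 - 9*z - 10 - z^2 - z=-z^2 - 10*z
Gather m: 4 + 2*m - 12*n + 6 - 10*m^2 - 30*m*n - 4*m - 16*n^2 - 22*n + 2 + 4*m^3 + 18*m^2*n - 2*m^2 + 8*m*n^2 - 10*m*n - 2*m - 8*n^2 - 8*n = 4*m^3 + m^2*(18*n - 12) + m*(8*n^2 - 40*n - 4) - 24*n^2 - 42*n + 12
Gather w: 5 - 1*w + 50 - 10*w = 55 - 11*w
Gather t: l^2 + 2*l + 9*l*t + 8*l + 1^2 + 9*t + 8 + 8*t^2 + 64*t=l^2 + 10*l + 8*t^2 + t*(9*l + 73) + 9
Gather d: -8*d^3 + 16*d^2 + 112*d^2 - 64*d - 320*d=-8*d^3 + 128*d^2 - 384*d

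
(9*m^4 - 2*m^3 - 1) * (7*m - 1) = 63*m^5 - 23*m^4 + 2*m^3 - 7*m + 1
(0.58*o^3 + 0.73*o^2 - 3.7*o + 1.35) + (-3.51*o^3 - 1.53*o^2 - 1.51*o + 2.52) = -2.93*o^3 - 0.8*o^2 - 5.21*o + 3.87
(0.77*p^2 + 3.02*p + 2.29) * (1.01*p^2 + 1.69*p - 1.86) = 0.7777*p^4 + 4.3515*p^3 + 5.9845*p^2 - 1.7471*p - 4.2594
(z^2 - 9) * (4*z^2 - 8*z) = 4*z^4 - 8*z^3 - 36*z^2 + 72*z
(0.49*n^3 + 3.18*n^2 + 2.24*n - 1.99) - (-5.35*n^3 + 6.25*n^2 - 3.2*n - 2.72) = 5.84*n^3 - 3.07*n^2 + 5.44*n + 0.73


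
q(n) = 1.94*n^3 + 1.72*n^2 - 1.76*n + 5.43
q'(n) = 5.82*n^2 + 3.44*n - 1.76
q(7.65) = 961.16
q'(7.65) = 365.16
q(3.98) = 147.98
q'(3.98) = 104.12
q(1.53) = 13.71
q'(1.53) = 17.13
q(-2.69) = -15.15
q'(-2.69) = 31.10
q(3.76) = 126.25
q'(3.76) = 93.46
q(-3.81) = -70.19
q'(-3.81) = 69.62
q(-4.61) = -139.97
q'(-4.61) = 106.07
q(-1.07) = 6.91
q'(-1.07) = 1.22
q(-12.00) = -3078.09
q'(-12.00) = 795.04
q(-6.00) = -341.13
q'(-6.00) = 187.12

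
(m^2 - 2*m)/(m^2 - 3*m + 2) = m/(m - 1)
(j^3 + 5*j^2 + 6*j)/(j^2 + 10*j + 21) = j*(j + 2)/(j + 7)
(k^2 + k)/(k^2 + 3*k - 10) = k*(k + 1)/(k^2 + 3*k - 10)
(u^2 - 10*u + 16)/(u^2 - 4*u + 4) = (u - 8)/(u - 2)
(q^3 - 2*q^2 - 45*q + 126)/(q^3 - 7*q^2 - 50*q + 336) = (q - 3)/(q - 8)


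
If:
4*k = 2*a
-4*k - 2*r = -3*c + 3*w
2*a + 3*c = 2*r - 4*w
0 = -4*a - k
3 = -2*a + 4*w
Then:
No Solution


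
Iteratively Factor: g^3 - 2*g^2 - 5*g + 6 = (g - 3)*(g^2 + g - 2) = (g - 3)*(g - 1)*(g + 2)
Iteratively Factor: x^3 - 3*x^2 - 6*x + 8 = (x + 2)*(x^2 - 5*x + 4) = (x - 1)*(x + 2)*(x - 4)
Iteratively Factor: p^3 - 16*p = (p - 4)*(p^2 + 4*p) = p*(p - 4)*(p + 4)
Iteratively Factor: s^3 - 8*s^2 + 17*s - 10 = (s - 2)*(s^2 - 6*s + 5) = (s - 2)*(s - 1)*(s - 5)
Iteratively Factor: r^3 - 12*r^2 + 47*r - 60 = (r - 4)*(r^2 - 8*r + 15) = (r - 4)*(r - 3)*(r - 5)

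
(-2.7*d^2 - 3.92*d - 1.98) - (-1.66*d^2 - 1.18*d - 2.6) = -1.04*d^2 - 2.74*d + 0.62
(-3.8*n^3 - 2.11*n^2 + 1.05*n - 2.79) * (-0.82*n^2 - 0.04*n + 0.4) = 3.116*n^5 + 1.8822*n^4 - 2.2966*n^3 + 1.4018*n^2 + 0.5316*n - 1.116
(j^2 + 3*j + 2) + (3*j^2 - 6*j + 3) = 4*j^2 - 3*j + 5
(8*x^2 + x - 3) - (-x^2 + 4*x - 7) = 9*x^2 - 3*x + 4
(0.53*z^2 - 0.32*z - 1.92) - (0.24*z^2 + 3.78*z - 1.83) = 0.29*z^2 - 4.1*z - 0.0899999999999999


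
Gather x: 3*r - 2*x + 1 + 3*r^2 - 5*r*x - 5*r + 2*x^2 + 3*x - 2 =3*r^2 - 2*r + 2*x^2 + x*(1 - 5*r) - 1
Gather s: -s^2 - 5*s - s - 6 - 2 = -s^2 - 6*s - 8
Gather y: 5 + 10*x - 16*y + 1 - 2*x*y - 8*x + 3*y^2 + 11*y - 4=2*x + 3*y^2 + y*(-2*x - 5) + 2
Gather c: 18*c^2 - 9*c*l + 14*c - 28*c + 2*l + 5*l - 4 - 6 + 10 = 18*c^2 + c*(-9*l - 14) + 7*l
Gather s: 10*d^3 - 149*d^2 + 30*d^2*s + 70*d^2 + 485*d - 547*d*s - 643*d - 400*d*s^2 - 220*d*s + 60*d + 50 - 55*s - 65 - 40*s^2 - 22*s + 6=10*d^3 - 79*d^2 - 98*d + s^2*(-400*d - 40) + s*(30*d^2 - 767*d - 77) - 9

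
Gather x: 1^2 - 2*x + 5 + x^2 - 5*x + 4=x^2 - 7*x + 10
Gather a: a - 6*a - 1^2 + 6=5 - 5*a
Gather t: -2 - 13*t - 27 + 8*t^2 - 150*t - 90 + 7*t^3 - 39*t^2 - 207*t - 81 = 7*t^3 - 31*t^2 - 370*t - 200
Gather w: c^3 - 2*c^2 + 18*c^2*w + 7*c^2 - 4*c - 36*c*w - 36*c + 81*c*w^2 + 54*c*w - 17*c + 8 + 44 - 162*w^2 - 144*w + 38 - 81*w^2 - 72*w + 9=c^3 + 5*c^2 - 57*c + w^2*(81*c - 243) + w*(18*c^2 + 18*c - 216) + 99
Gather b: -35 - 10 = -45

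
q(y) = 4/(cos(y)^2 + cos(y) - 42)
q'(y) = 4*(2*sin(y)*cos(y) + sin(y))/(cos(y)^2 + cos(y) - 42)^2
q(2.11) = -0.09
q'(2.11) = -0.00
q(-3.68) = -0.09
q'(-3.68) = -0.00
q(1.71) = -0.09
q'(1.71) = 0.00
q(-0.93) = -0.10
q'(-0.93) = -0.00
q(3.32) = -0.10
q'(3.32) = 0.00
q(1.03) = -0.10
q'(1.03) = 0.00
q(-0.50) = -0.10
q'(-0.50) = -0.00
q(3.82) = -0.09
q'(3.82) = 0.00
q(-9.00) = -0.10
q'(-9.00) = 0.00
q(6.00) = -0.10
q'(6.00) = 0.00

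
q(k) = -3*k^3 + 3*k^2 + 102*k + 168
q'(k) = -9*k^2 + 6*k + 102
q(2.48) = 393.65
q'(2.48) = 61.53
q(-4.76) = 74.00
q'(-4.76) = -130.48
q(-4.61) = 55.45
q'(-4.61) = -116.93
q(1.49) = 316.72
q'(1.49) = 90.96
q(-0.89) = 81.71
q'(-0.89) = 89.53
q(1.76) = 340.46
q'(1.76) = 84.68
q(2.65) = 403.54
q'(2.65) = 54.70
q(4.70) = 402.20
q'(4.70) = -68.61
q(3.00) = 420.00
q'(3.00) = 39.00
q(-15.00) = 9438.00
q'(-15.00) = -2013.00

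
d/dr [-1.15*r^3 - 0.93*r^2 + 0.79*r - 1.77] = -3.45*r^2 - 1.86*r + 0.79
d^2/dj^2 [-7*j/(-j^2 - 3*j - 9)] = 14*(j*(2*j + 3)^2 - 3*(j + 1)*(j^2 + 3*j + 9))/(j^2 + 3*j + 9)^3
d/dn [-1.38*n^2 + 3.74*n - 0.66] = 3.74 - 2.76*n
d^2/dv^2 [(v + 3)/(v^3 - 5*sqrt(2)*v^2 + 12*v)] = 2*(v*(v^2 - 5*sqrt(2)*v + 12)*(-3*v^2 + 10*sqrt(2)*v - (v + 3)*(3*v - 5*sqrt(2)) - 12) + (v + 3)*(3*v^2 - 10*sqrt(2)*v + 12)^2)/(v^3*(v^2 - 5*sqrt(2)*v + 12)^3)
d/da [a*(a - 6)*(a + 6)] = 3*a^2 - 36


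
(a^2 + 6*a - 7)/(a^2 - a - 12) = (-a^2 - 6*a + 7)/(-a^2 + a + 12)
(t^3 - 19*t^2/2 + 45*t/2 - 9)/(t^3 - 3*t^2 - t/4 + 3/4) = 2*(t - 6)/(2*t + 1)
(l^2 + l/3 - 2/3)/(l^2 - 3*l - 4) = (l - 2/3)/(l - 4)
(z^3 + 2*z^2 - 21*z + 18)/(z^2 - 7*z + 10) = (z^3 + 2*z^2 - 21*z + 18)/(z^2 - 7*z + 10)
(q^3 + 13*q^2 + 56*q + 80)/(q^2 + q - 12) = (q^2 + 9*q + 20)/(q - 3)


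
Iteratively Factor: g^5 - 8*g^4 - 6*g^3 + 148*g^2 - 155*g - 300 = (g + 4)*(g^4 - 12*g^3 + 42*g^2 - 20*g - 75) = (g + 1)*(g + 4)*(g^3 - 13*g^2 + 55*g - 75) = (g - 5)*(g + 1)*(g + 4)*(g^2 - 8*g + 15) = (g - 5)*(g - 3)*(g + 1)*(g + 4)*(g - 5)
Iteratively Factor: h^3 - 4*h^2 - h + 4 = (h + 1)*(h^2 - 5*h + 4) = (h - 1)*(h + 1)*(h - 4)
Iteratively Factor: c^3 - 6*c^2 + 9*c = (c)*(c^2 - 6*c + 9) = c*(c - 3)*(c - 3)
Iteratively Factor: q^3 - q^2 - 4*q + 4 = (q + 2)*(q^2 - 3*q + 2) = (q - 1)*(q + 2)*(q - 2)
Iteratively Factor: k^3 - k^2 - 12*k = (k)*(k^2 - k - 12) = k*(k - 4)*(k + 3)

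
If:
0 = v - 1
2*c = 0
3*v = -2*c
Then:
No Solution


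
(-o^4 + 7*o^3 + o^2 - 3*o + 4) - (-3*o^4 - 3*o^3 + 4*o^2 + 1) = 2*o^4 + 10*o^3 - 3*o^2 - 3*o + 3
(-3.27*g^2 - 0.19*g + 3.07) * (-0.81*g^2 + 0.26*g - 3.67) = 2.6487*g^4 - 0.6963*g^3 + 9.4648*g^2 + 1.4955*g - 11.2669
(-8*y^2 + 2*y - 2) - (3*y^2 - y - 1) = -11*y^2 + 3*y - 1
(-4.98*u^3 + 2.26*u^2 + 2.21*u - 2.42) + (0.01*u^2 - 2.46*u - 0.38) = -4.98*u^3 + 2.27*u^2 - 0.25*u - 2.8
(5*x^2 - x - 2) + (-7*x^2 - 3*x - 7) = -2*x^2 - 4*x - 9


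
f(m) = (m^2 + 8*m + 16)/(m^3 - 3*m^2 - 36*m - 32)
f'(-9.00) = 0.00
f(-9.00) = -0.04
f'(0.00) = 0.31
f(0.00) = -0.50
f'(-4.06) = 0.03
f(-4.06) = -0.00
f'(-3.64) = 0.04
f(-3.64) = 0.01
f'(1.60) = 0.02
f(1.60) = -0.34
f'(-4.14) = 0.02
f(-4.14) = -0.00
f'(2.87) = -0.03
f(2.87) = -0.35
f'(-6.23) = 0.01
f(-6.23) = -0.03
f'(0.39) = 0.15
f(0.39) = -0.42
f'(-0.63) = 2.42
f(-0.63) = -1.06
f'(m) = (2*m + 8)/(m^3 - 3*m^2 - 36*m - 32) + (-3*m^2 + 6*m + 36)*(m^2 + 8*m + 16)/(m^3 - 3*m^2 - 36*m - 32)^2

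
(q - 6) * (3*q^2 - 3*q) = 3*q^3 - 21*q^2 + 18*q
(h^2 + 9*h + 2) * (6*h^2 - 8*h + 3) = 6*h^4 + 46*h^3 - 57*h^2 + 11*h + 6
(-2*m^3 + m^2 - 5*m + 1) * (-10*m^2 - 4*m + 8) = 20*m^5 - 2*m^4 + 30*m^3 + 18*m^2 - 44*m + 8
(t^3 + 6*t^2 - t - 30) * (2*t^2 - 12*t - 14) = 2*t^5 - 88*t^3 - 132*t^2 + 374*t + 420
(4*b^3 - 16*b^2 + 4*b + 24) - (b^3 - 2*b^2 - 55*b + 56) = 3*b^3 - 14*b^2 + 59*b - 32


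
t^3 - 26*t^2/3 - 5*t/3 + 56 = (t - 8)*(t - 3)*(t + 7/3)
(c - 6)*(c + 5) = c^2 - c - 30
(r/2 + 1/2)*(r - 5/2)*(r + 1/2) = r^3/2 - r^2/2 - 13*r/8 - 5/8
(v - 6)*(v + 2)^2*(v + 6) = v^4 + 4*v^3 - 32*v^2 - 144*v - 144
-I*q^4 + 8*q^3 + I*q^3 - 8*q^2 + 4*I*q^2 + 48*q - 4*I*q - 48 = (q - 2*I)*(q + 4*I)*(q + 6*I)*(-I*q + I)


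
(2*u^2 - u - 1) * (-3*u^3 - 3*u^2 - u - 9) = -6*u^5 - 3*u^4 + 4*u^3 - 14*u^2 + 10*u + 9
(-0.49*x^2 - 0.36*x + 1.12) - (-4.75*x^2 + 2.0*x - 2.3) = 4.26*x^2 - 2.36*x + 3.42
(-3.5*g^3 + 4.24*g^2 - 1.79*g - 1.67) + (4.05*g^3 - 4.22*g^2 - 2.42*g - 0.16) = 0.55*g^3 + 0.0200000000000005*g^2 - 4.21*g - 1.83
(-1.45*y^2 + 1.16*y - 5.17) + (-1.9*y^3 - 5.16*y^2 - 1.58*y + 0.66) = -1.9*y^3 - 6.61*y^2 - 0.42*y - 4.51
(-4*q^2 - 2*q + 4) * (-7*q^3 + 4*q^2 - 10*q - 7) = 28*q^5 - 2*q^4 + 4*q^3 + 64*q^2 - 26*q - 28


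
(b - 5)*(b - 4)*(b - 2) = b^3 - 11*b^2 + 38*b - 40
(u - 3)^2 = u^2 - 6*u + 9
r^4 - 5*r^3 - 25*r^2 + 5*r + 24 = (r - 8)*(r - 1)*(r + 1)*(r + 3)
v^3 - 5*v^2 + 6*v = v*(v - 3)*(v - 2)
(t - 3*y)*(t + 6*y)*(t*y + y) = t^3*y + 3*t^2*y^2 + t^2*y - 18*t*y^3 + 3*t*y^2 - 18*y^3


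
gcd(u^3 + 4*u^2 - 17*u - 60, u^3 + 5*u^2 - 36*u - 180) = u + 5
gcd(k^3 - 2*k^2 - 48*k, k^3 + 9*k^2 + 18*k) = k^2 + 6*k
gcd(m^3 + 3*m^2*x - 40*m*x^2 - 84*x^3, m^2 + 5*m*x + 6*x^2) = m + 2*x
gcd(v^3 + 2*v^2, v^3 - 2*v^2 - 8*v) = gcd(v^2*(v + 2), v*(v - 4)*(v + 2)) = v^2 + 2*v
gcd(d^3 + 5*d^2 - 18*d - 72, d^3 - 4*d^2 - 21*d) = d + 3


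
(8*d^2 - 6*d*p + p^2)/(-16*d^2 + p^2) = (-2*d + p)/(4*d + p)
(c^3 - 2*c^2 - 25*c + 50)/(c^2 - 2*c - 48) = (-c^3 + 2*c^2 + 25*c - 50)/(-c^2 + 2*c + 48)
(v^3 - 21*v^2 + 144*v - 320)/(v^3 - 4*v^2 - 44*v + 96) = (v^2 - 13*v + 40)/(v^2 + 4*v - 12)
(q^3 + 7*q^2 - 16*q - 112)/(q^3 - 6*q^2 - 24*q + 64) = (q^2 + 3*q - 28)/(q^2 - 10*q + 16)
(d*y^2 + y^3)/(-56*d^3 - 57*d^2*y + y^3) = y^2/(-56*d^2 - d*y + y^2)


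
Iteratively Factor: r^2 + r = (r + 1)*(r)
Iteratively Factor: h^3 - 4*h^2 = (h)*(h^2 - 4*h) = h*(h - 4)*(h)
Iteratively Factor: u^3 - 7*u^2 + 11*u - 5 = (u - 1)*(u^2 - 6*u + 5) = (u - 5)*(u - 1)*(u - 1)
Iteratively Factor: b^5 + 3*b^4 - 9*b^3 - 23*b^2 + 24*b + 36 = (b - 2)*(b^4 + 5*b^3 + b^2 - 21*b - 18) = (b - 2)*(b + 3)*(b^3 + 2*b^2 - 5*b - 6) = (b - 2)^2*(b + 3)*(b^2 + 4*b + 3) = (b - 2)^2*(b + 1)*(b + 3)*(b + 3)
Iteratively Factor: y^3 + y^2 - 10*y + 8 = (y + 4)*(y^2 - 3*y + 2) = (y - 1)*(y + 4)*(y - 2)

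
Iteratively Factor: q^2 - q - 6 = (q - 3)*(q + 2)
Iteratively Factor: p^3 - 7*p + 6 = (p + 3)*(p^2 - 3*p + 2) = (p - 1)*(p + 3)*(p - 2)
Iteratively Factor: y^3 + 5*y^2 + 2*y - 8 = (y + 2)*(y^2 + 3*y - 4) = (y + 2)*(y + 4)*(y - 1)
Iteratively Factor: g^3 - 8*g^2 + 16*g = (g - 4)*(g^2 - 4*g) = (g - 4)^2*(g)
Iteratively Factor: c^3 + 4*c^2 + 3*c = (c + 3)*(c^2 + c) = c*(c + 3)*(c + 1)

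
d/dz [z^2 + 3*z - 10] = 2*z + 3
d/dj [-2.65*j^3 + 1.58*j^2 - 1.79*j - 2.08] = -7.95*j^2 + 3.16*j - 1.79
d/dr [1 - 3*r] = -3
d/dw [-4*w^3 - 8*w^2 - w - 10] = -12*w^2 - 16*w - 1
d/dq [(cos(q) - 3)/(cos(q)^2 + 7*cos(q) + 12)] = (cos(q)^2 - 6*cos(q) - 33)*sin(q)/(cos(q)^2 + 7*cos(q) + 12)^2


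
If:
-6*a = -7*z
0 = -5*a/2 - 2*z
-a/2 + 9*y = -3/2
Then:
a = 0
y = -1/6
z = 0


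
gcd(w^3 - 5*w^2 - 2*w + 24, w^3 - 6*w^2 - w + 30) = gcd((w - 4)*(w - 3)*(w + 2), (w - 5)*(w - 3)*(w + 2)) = w^2 - w - 6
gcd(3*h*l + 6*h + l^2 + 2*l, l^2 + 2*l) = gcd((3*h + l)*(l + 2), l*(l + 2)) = l + 2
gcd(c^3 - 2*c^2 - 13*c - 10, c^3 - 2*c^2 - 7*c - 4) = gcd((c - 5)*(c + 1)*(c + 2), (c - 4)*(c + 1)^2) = c + 1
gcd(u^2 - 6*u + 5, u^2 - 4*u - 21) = 1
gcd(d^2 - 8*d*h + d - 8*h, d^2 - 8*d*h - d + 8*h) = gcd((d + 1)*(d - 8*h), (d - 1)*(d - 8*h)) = d - 8*h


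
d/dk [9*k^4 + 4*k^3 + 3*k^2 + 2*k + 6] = 36*k^3 + 12*k^2 + 6*k + 2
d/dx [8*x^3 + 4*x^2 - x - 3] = 24*x^2 + 8*x - 1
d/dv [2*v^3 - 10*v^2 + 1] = 2*v*(3*v - 10)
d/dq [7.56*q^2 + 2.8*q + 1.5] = 15.12*q + 2.8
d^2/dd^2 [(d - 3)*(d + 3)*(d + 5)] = 6*d + 10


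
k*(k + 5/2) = k^2 + 5*k/2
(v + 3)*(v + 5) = v^2 + 8*v + 15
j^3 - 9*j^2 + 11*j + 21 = (j - 7)*(j - 3)*(j + 1)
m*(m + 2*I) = m^2 + 2*I*m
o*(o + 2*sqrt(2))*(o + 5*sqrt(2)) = o^3 + 7*sqrt(2)*o^2 + 20*o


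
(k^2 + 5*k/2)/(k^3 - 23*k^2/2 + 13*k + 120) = k/(k^2 - 14*k + 48)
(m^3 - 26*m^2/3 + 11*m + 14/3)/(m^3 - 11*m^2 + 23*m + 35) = (3*m^2 - 5*m - 2)/(3*(m^2 - 4*m - 5))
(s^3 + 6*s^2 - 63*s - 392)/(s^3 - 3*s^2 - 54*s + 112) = (s + 7)/(s - 2)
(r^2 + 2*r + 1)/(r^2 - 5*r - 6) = (r + 1)/(r - 6)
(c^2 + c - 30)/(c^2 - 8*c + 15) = (c + 6)/(c - 3)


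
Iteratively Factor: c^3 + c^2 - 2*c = (c - 1)*(c^2 + 2*c) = c*(c - 1)*(c + 2)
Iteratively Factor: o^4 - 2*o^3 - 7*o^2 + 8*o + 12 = (o - 2)*(o^3 - 7*o - 6) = (o - 2)*(o + 1)*(o^2 - o - 6) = (o - 3)*(o - 2)*(o + 1)*(o + 2)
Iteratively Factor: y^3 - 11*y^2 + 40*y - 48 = (y - 4)*(y^2 - 7*y + 12) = (y - 4)^2*(y - 3)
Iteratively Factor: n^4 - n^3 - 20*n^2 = (n)*(n^3 - n^2 - 20*n) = n*(n - 5)*(n^2 + 4*n) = n*(n - 5)*(n + 4)*(n)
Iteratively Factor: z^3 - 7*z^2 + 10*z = (z - 5)*(z^2 - 2*z) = (z - 5)*(z - 2)*(z)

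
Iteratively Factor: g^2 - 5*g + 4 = (g - 4)*(g - 1)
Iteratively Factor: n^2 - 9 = (n - 3)*(n + 3)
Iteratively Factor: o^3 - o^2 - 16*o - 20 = (o - 5)*(o^2 + 4*o + 4) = (o - 5)*(o + 2)*(o + 2)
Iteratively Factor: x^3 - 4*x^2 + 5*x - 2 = (x - 1)*(x^2 - 3*x + 2) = (x - 1)^2*(x - 2)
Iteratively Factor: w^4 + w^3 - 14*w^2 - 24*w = (w + 2)*(w^3 - w^2 - 12*w) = (w + 2)*(w + 3)*(w^2 - 4*w) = (w - 4)*(w + 2)*(w + 3)*(w)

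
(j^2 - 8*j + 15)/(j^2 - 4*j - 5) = (j - 3)/(j + 1)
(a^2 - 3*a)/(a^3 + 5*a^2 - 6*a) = (a - 3)/(a^2 + 5*a - 6)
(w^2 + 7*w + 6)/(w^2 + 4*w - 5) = (w^2 + 7*w + 6)/(w^2 + 4*w - 5)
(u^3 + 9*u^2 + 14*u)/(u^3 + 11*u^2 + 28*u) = (u + 2)/(u + 4)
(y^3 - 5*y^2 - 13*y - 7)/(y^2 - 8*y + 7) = (y^2 + 2*y + 1)/(y - 1)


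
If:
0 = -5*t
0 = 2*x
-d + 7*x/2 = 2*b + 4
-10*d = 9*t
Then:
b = -2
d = 0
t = 0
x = 0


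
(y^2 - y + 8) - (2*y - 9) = y^2 - 3*y + 17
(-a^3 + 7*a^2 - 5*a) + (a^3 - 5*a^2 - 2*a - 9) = 2*a^2 - 7*a - 9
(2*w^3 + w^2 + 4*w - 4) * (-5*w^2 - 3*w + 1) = -10*w^5 - 11*w^4 - 21*w^3 + 9*w^2 + 16*w - 4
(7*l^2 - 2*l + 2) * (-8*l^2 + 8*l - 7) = -56*l^4 + 72*l^3 - 81*l^2 + 30*l - 14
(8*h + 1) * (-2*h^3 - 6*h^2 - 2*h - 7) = -16*h^4 - 50*h^3 - 22*h^2 - 58*h - 7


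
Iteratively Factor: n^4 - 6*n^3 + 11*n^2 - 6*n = (n - 1)*(n^3 - 5*n^2 + 6*n) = (n - 2)*(n - 1)*(n^2 - 3*n) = n*(n - 2)*(n - 1)*(n - 3)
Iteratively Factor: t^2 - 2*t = (t - 2)*(t)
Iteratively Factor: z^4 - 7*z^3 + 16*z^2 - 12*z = (z)*(z^3 - 7*z^2 + 16*z - 12) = z*(z - 2)*(z^2 - 5*z + 6) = z*(z - 2)^2*(z - 3)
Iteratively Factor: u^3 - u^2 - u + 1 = (u + 1)*(u^2 - 2*u + 1) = (u - 1)*(u + 1)*(u - 1)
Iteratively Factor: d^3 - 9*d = (d + 3)*(d^2 - 3*d) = (d - 3)*(d + 3)*(d)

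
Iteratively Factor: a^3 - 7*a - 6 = (a + 2)*(a^2 - 2*a - 3) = (a - 3)*(a + 2)*(a + 1)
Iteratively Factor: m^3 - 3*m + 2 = (m + 2)*(m^2 - 2*m + 1) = (m - 1)*(m + 2)*(m - 1)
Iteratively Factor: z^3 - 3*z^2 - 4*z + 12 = (z - 3)*(z^2 - 4) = (z - 3)*(z - 2)*(z + 2)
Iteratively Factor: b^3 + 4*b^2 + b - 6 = (b + 3)*(b^2 + b - 2) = (b + 2)*(b + 3)*(b - 1)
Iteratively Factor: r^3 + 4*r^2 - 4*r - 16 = (r + 2)*(r^2 + 2*r - 8) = (r - 2)*(r + 2)*(r + 4)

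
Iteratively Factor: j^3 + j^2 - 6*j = (j - 2)*(j^2 + 3*j) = (j - 2)*(j + 3)*(j)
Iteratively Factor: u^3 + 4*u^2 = (u)*(u^2 + 4*u) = u^2*(u + 4)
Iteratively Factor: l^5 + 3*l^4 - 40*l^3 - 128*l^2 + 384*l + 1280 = (l + 4)*(l^4 - l^3 - 36*l^2 + 16*l + 320) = (l - 4)*(l + 4)*(l^3 + 3*l^2 - 24*l - 80) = (l - 5)*(l - 4)*(l + 4)*(l^2 + 8*l + 16) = (l - 5)*(l - 4)*(l + 4)^2*(l + 4)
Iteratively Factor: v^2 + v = (v)*(v + 1)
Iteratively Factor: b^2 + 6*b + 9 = (b + 3)*(b + 3)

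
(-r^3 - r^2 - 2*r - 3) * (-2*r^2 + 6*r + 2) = 2*r^5 - 4*r^4 - 4*r^3 - 8*r^2 - 22*r - 6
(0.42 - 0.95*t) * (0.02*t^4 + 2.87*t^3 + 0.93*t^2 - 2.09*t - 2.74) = -0.019*t^5 - 2.7181*t^4 + 0.3219*t^3 + 2.3761*t^2 + 1.7252*t - 1.1508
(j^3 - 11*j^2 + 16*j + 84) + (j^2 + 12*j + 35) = j^3 - 10*j^2 + 28*j + 119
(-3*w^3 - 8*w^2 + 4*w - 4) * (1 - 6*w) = 18*w^4 + 45*w^3 - 32*w^2 + 28*w - 4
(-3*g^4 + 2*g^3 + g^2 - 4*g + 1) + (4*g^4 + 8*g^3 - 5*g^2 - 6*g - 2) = g^4 + 10*g^3 - 4*g^2 - 10*g - 1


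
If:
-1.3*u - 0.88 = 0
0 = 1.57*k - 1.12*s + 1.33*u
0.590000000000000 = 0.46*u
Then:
No Solution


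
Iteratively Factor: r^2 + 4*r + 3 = (r + 1)*(r + 3)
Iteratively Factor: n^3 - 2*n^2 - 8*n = (n)*(n^2 - 2*n - 8) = n*(n - 4)*(n + 2)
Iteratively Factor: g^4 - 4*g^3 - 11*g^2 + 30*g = (g - 5)*(g^3 + g^2 - 6*g) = (g - 5)*(g - 2)*(g^2 + 3*g) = (g - 5)*(g - 2)*(g + 3)*(g)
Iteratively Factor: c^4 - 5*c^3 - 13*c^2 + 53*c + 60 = (c - 4)*(c^3 - c^2 - 17*c - 15) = (c - 4)*(c + 1)*(c^2 - 2*c - 15) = (c - 5)*(c - 4)*(c + 1)*(c + 3)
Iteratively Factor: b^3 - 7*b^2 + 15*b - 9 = (b - 3)*(b^2 - 4*b + 3) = (b - 3)^2*(b - 1)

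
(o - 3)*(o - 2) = o^2 - 5*o + 6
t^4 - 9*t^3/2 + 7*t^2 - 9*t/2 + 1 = (t - 2)*(t - 1)^2*(t - 1/2)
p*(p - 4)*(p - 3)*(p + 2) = p^4 - 5*p^3 - 2*p^2 + 24*p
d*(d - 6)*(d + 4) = d^3 - 2*d^2 - 24*d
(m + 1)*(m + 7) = m^2 + 8*m + 7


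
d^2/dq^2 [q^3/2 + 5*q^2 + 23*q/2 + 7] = 3*q + 10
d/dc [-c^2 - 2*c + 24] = -2*c - 2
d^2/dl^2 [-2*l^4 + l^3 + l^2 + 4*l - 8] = -24*l^2 + 6*l + 2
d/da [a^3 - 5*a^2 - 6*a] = 3*a^2 - 10*a - 6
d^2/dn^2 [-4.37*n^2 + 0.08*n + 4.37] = -8.74000000000000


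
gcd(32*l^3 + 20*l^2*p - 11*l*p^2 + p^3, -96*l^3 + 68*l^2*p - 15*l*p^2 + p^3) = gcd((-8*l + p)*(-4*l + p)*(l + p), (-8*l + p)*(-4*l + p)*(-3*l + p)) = 32*l^2 - 12*l*p + p^2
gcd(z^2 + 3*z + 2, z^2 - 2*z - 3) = z + 1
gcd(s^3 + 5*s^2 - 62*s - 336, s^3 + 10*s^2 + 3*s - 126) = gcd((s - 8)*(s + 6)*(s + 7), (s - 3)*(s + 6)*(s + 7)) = s^2 + 13*s + 42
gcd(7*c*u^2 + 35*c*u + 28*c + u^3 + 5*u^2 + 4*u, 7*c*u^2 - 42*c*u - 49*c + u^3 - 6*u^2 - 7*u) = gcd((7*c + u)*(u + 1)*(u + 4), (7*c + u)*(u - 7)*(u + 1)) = 7*c*u + 7*c + u^2 + u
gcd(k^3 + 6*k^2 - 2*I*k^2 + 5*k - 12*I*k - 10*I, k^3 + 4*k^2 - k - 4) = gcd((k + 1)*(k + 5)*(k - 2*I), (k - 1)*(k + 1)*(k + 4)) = k + 1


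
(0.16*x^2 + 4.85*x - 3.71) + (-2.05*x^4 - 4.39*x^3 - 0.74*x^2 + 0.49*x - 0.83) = -2.05*x^4 - 4.39*x^3 - 0.58*x^2 + 5.34*x - 4.54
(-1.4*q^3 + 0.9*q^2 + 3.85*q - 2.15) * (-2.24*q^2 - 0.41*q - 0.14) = 3.136*q^5 - 1.442*q^4 - 8.797*q^3 + 3.1115*q^2 + 0.3425*q + 0.301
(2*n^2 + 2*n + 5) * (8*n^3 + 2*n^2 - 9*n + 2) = 16*n^5 + 20*n^4 + 26*n^3 - 4*n^2 - 41*n + 10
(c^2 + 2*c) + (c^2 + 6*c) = 2*c^2 + 8*c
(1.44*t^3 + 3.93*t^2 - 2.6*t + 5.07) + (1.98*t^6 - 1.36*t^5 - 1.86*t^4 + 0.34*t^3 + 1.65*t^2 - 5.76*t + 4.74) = 1.98*t^6 - 1.36*t^5 - 1.86*t^4 + 1.78*t^3 + 5.58*t^2 - 8.36*t + 9.81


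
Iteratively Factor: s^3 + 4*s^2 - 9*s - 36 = (s - 3)*(s^2 + 7*s + 12) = (s - 3)*(s + 3)*(s + 4)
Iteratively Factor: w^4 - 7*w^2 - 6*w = (w - 3)*(w^3 + 3*w^2 + 2*w) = (w - 3)*(w + 2)*(w^2 + w) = w*(w - 3)*(w + 2)*(w + 1)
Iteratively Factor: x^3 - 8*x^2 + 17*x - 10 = (x - 2)*(x^2 - 6*x + 5) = (x - 5)*(x - 2)*(x - 1)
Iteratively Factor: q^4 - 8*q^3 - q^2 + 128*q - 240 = (q - 4)*(q^3 - 4*q^2 - 17*q + 60) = (q - 5)*(q - 4)*(q^2 + q - 12) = (q - 5)*(q - 4)*(q + 4)*(q - 3)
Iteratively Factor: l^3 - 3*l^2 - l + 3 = (l - 1)*(l^2 - 2*l - 3) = (l - 1)*(l + 1)*(l - 3)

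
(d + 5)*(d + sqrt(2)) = d^2 + sqrt(2)*d + 5*d + 5*sqrt(2)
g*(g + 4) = g^2 + 4*g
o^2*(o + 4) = o^3 + 4*o^2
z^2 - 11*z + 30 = (z - 6)*(z - 5)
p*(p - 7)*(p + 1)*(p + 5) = p^4 - p^3 - 37*p^2 - 35*p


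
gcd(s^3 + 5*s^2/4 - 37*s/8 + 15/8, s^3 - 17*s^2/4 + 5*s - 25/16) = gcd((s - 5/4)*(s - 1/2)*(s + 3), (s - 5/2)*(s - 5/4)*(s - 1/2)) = s^2 - 7*s/4 + 5/8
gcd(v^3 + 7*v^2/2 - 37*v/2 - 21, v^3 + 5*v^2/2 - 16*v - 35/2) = v^2 - 5*v/2 - 7/2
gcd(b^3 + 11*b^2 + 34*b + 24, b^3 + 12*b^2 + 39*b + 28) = b^2 + 5*b + 4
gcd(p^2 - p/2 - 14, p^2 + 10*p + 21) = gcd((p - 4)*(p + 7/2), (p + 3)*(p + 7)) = 1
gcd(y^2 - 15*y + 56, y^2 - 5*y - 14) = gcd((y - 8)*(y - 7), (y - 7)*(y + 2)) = y - 7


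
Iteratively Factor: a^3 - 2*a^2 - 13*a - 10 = (a - 5)*(a^2 + 3*a + 2) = (a - 5)*(a + 2)*(a + 1)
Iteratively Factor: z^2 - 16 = (z - 4)*(z + 4)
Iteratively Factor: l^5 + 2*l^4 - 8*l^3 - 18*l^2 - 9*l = (l + 3)*(l^4 - l^3 - 5*l^2 - 3*l) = (l + 1)*(l + 3)*(l^3 - 2*l^2 - 3*l) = l*(l + 1)*(l + 3)*(l^2 - 2*l - 3) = l*(l - 3)*(l + 1)*(l + 3)*(l + 1)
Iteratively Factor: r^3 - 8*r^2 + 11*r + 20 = (r - 5)*(r^2 - 3*r - 4) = (r - 5)*(r - 4)*(r + 1)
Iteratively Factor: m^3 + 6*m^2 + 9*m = (m + 3)*(m^2 + 3*m) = (m + 3)^2*(m)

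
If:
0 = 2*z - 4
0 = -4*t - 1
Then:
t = -1/4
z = 2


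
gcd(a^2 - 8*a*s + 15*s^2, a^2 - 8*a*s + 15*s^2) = a^2 - 8*a*s + 15*s^2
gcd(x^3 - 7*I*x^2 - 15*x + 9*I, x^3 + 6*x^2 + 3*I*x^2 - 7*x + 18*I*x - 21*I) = 1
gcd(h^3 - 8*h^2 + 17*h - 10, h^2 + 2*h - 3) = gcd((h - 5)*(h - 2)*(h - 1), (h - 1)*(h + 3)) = h - 1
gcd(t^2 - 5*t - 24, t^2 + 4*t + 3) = t + 3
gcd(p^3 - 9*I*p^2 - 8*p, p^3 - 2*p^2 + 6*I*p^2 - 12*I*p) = p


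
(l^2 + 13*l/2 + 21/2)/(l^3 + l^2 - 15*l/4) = 2*(2*l^2 + 13*l + 21)/(l*(4*l^2 + 4*l - 15))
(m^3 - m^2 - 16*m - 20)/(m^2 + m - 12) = (m^3 - m^2 - 16*m - 20)/(m^2 + m - 12)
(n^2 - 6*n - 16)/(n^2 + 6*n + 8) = (n - 8)/(n + 4)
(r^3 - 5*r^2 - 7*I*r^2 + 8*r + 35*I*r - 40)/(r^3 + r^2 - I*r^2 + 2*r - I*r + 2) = (r^2 - r*(5 + 8*I) + 40*I)/(r^2 + r*(1 - 2*I) - 2*I)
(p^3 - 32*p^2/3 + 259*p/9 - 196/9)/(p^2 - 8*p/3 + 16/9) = (3*p^2 - 28*p + 49)/(3*p - 4)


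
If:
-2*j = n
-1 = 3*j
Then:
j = -1/3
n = 2/3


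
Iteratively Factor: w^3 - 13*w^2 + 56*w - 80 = (w - 4)*(w^2 - 9*w + 20) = (w - 4)^2*(w - 5)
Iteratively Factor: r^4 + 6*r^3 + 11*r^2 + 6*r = (r)*(r^3 + 6*r^2 + 11*r + 6) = r*(r + 2)*(r^2 + 4*r + 3) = r*(r + 1)*(r + 2)*(r + 3)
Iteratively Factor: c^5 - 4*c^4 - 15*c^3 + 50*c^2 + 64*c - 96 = (c - 1)*(c^4 - 3*c^3 - 18*c^2 + 32*c + 96) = (c - 1)*(c + 2)*(c^3 - 5*c^2 - 8*c + 48) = (c - 4)*(c - 1)*(c + 2)*(c^2 - c - 12) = (c - 4)^2*(c - 1)*(c + 2)*(c + 3)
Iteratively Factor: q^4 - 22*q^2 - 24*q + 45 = (q + 3)*(q^3 - 3*q^2 - 13*q + 15) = (q - 1)*(q + 3)*(q^2 - 2*q - 15) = (q - 5)*(q - 1)*(q + 3)*(q + 3)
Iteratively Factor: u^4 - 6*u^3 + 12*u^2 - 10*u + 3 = (u - 1)*(u^3 - 5*u^2 + 7*u - 3) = (u - 1)^2*(u^2 - 4*u + 3) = (u - 3)*(u - 1)^2*(u - 1)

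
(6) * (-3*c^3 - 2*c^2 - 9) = -18*c^3 - 12*c^2 - 54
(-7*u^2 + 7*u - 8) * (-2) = 14*u^2 - 14*u + 16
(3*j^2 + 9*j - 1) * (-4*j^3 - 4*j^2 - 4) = -12*j^5 - 48*j^4 - 32*j^3 - 8*j^2 - 36*j + 4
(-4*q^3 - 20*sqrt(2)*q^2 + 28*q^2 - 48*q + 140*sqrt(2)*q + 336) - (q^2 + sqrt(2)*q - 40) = -4*q^3 - 20*sqrt(2)*q^2 + 27*q^2 - 48*q + 139*sqrt(2)*q + 376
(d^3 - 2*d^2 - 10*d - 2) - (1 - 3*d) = d^3 - 2*d^2 - 7*d - 3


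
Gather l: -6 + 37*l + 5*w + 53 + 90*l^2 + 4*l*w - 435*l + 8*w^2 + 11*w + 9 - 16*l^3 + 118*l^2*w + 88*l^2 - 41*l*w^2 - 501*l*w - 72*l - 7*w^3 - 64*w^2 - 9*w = -16*l^3 + l^2*(118*w + 178) + l*(-41*w^2 - 497*w - 470) - 7*w^3 - 56*w^2 + 7*w + 56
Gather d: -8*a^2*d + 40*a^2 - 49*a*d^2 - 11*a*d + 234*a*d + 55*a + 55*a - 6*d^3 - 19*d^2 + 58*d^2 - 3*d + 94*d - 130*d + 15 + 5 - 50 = 40*a^2 + 110*a - 6*d^3 + d^2*(39 - 49*a) + d*(-8*a^2 + 223*a - 39) - 30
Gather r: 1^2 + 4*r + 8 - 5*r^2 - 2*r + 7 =-5*r^2 + 2*r + 16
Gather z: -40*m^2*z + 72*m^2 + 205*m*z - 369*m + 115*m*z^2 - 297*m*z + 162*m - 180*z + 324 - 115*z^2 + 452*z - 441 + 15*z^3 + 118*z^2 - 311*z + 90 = 72*m^2 - 207*m + 15*z^3 + z^2*(115*m + 3) + z*(-40*m^2 - 92*m - 39) - 27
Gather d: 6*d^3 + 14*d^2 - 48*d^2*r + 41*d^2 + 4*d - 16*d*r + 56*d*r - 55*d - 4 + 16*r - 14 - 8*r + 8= 6*d^3 + d^2*(55 - 48*r) + d*(40*r - 51) + 8*r - 10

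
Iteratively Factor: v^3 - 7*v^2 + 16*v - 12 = (v - 2)*(v^2 - 5*v + 6) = (v - 3)*(v - 2)*(v - 2)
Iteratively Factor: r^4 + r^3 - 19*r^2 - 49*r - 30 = (r + 2)*(r^3 - r^2 - 17*r - 15) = (r + 2)*(r + 3)*(r^2 - 4*r - 5) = (r + 1)*(r + 2)*(r + 3)*(r - 5)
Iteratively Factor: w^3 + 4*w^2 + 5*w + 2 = (w + 1)*(w^2 + 3*w + 2) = (w + 1)*(w + 2)*(w + 1)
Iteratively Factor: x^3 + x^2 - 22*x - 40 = (x + 4)*(x^2 - 3*x - 10) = (x + 2)*(x + 4)*(x - 5)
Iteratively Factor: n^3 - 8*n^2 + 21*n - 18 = (n - 3)*(n^2 - 5*n + 6) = (n - 3)*(n - 2)*(n - 3)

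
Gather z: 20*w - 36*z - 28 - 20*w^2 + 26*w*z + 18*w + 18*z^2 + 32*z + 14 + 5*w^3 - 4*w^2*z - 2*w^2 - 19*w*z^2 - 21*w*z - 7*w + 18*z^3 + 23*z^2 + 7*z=5*w^3 - 22*w^2 + 31*w + 18*z^3 + z^2*(41 - 19*w) + z*(-4*w^2 + 5*w + 3) - 14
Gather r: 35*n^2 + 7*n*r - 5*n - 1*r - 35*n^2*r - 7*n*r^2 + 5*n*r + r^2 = 35*n^2 - 5*n + r^2*(1 - 7*n) + r*(-35*n^2 + 12*n - 1)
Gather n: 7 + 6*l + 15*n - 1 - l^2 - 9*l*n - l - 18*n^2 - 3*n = -l^2 + 5*l - 18*n^2 + n*(12 - 9*l) + 6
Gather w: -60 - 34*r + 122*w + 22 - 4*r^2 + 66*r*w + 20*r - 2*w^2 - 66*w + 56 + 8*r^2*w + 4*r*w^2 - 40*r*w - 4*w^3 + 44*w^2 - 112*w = -4*r^2 - 14*r - 4*w^3 + w^2*(4*r + 42) + w*(8*r^2 + 26*r - 56) + 18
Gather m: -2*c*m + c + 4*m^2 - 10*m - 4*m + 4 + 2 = c + 4*m^2 + m*(-2*c - 14) + 6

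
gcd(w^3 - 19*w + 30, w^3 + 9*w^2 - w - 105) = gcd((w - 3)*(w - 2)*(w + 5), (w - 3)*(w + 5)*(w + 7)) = w^2 + 2*w - 15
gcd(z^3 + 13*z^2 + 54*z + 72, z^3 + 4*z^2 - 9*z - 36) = z^2 + 7*z + 12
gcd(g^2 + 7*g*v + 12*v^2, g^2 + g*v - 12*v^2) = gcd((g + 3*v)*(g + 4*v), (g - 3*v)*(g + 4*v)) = g + 4*v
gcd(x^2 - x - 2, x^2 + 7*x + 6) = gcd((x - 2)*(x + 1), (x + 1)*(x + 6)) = x + 1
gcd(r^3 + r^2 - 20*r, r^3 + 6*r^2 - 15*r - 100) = r^2 + r - 20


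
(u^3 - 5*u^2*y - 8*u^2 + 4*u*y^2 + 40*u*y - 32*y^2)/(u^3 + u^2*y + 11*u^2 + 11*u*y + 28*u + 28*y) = (u^3 - 5*u^2*y - 8*u^2 + 4*u*y^2 + 40*u*y - 32*y^2)/(u^3 + u^2*y + 11*u^2 + 11*u*y + 28*u + 28*y)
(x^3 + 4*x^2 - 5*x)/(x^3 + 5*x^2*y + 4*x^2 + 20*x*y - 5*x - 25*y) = x/(x + 5*y)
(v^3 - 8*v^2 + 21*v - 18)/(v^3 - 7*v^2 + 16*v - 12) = (v - 3)/(v - 2)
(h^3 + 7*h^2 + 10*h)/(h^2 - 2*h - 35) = h*(h + 2)/(h - 7)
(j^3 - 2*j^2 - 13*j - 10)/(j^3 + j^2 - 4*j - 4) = (j - 5)/(j - 2)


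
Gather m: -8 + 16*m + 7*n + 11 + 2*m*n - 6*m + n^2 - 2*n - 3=m*(2*n + 10) + n^2 + 5*n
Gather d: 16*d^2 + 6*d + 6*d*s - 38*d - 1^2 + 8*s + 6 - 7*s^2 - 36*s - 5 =16*d^2 + d*(6*s - 32) - 7*s^2 - 28*s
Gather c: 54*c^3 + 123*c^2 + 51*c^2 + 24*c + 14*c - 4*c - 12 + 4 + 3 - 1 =54*c^3 + 174*c^2 + 34*c - 6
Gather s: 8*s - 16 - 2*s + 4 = 6*s - 12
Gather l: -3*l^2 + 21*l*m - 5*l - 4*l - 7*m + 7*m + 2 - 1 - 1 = -3*l^2 + l*(21*m - 9)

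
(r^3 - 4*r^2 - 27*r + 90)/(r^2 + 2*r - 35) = (r^3 - 4*r^2 - 27*r + 90)/(r^2 + 2*r - 35)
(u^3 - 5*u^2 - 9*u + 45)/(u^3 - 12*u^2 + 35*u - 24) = (u^2 - 2*u - 15)/(u^2 - 9*u + 8)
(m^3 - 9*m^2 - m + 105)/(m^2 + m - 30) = (m^2 - 4*m - 21)/(m + 6)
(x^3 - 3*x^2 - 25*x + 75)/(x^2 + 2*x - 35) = (x^2 + 2*x - 15)/(x + 7)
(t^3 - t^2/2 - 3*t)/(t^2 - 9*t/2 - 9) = t*(t - 2)/(t - 6)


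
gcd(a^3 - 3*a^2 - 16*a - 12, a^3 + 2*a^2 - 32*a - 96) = a - 6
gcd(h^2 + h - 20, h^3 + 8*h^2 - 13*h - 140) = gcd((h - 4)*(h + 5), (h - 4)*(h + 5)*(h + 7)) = h^2 + h - 20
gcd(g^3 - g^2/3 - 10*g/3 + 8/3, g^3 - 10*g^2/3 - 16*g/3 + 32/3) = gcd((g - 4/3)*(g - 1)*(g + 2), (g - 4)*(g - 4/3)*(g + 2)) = g^2 + 2*g/3 - 8/3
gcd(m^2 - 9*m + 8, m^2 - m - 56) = m - 8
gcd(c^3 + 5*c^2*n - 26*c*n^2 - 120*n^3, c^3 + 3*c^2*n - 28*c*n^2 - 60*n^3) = c^2 + c*n - 30*n^2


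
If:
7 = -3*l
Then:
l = -7/3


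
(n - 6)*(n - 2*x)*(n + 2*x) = n^3 - 6*n^2 - 4*n*x^2 + 24*x^2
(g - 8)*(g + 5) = g^2 - 3*g - 40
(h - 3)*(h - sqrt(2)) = h^2 - 3*h - sqrt(2)*h + 3*sqrt(2)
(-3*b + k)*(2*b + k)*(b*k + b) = -6*b^3*k - 6*b^3 - b^2*k^2 - b^2*k + b*k^3 + b*k^2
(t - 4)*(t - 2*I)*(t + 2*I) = t^3 - 4*t^2 + 4*t - 16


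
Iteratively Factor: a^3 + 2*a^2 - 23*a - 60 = (a + 3)*(a^2 - a - 20) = (a + 3)*(a + 4)*(a - 5)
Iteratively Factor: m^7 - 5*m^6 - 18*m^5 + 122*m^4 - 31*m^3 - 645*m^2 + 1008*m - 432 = (m - 4)*(m^6 - m^5 - 22*m^4 + 34*m^3 + 105*m^2 - 225*m + 108) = (m - 4)*(m - 3)*(m^5 + 2*m^4 - 16*m^3 - 14*m^2 + 63*m - 36) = (m - 4)*(m - 3)*(m + 4)*(m^4 - 2*m^3 - 8*m^2 + 18*m - 9) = (m - 4)*(m - 3)*(m - 1)*(m + 4)*(m^3 - m^2 - 9*m + 9) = (m - 4)*(m - 3)*(m - 1)*(m + 3)*(m + 4)*(m^2 - 4*m + 3) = (m - 4)*(m - 3)^2*(m - 1)*(m + 3)*(m + 4)*(m - 1)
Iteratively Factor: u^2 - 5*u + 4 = (u - 1)*(u - 4)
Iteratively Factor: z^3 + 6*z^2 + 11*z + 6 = (z + 2)*(z^2 + 4*z + 3) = (z + 2)*(z + 3)*(z + 1)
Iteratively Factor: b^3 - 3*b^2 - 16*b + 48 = (b + 4)*(b^2 - 7*b + 12) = (b - 3)*(b + 4)*(b - 4)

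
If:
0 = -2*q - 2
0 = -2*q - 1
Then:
No Solution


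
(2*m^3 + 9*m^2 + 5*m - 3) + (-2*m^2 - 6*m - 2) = 2*m^3 + 7*m^2 - m - 5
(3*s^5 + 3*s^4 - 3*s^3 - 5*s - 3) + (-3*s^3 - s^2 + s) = 3*s^5 + 3*s^4 - 6*s^3 - s^2 - 4*s - 3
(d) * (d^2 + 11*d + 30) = d^3 + 11*d^2 + 30*d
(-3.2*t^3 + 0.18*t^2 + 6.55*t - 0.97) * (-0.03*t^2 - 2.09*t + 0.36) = 0.096*t^5 + 6.6826*t^4 - 1.7247*t^3 - 13.5956*t^2 + 4.3853*t - 0.3492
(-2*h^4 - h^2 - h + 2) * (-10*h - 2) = 20*h^5 + 4*h^4 + 10*h^3 + 12*h^2 - 18*h - 4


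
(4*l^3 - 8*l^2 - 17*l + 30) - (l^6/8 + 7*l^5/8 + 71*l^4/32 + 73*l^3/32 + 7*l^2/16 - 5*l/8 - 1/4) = -l^6/8 - 7*l^5/8 - 71*l^4/32 + 55*l^3/32 - 135*l^2/16 - 131*l/8 + 121/4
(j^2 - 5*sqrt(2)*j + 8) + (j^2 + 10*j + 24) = 2*j^2 - 5*sqrt(2)*j + 10*j + 32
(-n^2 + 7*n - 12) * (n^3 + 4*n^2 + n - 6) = -n^5 + 3*n^4 + 15*n^3 - 35*n^2 - 54*n + 72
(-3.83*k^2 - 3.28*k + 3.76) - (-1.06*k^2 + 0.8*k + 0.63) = -2.77*k^2 - 4.08*k + 3.13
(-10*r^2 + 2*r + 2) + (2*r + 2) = -10*r^2 + 4*r + 4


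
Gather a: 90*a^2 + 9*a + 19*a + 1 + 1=90*a^2 + 28*a + 2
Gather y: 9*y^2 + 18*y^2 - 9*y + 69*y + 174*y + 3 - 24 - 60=27*y^2 + 234*y - 81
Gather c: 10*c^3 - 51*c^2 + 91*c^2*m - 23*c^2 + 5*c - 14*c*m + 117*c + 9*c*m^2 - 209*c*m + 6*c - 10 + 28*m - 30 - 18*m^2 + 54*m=10*c^3 + c^2*(91*m - 74) + c*(9*m^2 - 223*m + 128) - 18*m^2 + 82*m - 40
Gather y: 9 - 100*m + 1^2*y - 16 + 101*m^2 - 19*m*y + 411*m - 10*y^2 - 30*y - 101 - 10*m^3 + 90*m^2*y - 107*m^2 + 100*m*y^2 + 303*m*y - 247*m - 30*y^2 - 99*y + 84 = -10*m^3 - 6*m^2 + 64*m + y^2*(100*m - 40) + y*(90*m^2 + 284*m - 128) - 24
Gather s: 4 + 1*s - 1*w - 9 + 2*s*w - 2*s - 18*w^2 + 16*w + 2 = s*(2*w - 1) - 18*w^2 + 15*w - 3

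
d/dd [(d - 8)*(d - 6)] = 2*d - 14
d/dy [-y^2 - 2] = -2*y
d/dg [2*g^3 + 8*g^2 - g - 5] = 6*g^2 + 16*g - 1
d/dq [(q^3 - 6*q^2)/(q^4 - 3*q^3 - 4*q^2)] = (-q^2 + 12*q - 22)/(q^4 - 6*q^3 + q^2 + 24*q + 16)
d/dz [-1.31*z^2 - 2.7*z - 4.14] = -2.62*z - 2.7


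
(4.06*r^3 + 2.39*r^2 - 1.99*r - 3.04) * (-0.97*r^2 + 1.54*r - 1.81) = -3.9382*r^5 + 3.9341*r^4 - 1.7377*r^3 - 4.4417*r^2 - 1.0797*r + 5.5024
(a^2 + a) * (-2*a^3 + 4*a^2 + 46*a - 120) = -2*a^5 + 2*a^4 + 50*a^3 - 74*a^2 - 120*a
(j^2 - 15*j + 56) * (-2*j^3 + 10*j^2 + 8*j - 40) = -2*j^5 + 40*j^4 - 254*j^3 + 400*j^2 + 1048*j - 2240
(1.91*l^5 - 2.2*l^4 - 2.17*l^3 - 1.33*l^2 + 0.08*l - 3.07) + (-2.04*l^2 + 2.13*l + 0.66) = 1.91*l^5 - 2.2*l^4 - 2.17*l^3 - 3.37*l^2 + 2.21*l - 2.41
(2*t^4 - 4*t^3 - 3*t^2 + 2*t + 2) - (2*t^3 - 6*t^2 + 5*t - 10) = 2*t^4 - 6*t^3 + 3*t^2 - 3*t + 12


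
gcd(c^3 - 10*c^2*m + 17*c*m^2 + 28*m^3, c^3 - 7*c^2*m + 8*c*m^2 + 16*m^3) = c^2 - 3*c*m - 4*m^2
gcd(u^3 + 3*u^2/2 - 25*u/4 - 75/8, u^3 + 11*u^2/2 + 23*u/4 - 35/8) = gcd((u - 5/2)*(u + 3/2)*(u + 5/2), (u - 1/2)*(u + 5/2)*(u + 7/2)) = u + 5/2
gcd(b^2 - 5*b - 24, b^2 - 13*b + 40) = b - 8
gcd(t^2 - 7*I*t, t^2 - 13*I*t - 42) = t - 7*I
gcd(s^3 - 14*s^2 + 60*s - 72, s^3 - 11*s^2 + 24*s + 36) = s^2 - 12*s + 36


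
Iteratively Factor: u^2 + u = (u)*(u + 1)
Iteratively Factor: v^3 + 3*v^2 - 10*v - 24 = (v - 3)*(v^2 + 6*v + 8) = (v - 3)*(v + 4)*(v + 2)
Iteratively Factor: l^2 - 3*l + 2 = (l - 1)*(l - 2)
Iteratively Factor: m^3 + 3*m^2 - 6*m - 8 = (m + 1)*(m^2 + 2*m - 8) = (m + 1)*(m + 4)*(m - 2)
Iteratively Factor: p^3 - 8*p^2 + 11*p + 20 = (p - 5)*(p^2 - 3*p - 4) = (p - 5)*(p - 4)*(p + 1)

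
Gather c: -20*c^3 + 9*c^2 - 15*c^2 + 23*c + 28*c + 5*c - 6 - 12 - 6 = -20*c^3 - 6*c^2 + 56*c - 24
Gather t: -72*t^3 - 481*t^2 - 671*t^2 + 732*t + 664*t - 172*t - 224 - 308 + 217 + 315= -72*t^3 - 1152*t^2 + 1224*t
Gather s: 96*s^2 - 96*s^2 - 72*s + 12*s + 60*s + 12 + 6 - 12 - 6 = 0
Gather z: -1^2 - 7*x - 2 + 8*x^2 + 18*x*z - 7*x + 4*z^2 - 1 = 8*x^2 + 18*x*z - 14*x + 4*z^2 - 4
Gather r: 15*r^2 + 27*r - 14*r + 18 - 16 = 15*r^2 + 13*r + 2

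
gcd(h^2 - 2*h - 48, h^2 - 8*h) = h - 8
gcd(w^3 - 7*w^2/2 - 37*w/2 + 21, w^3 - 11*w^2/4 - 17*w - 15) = w - 6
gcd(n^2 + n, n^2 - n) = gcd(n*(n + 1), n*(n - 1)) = n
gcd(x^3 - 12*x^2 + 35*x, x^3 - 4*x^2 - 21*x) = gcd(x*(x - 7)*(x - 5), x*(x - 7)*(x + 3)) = x^2 - 7*x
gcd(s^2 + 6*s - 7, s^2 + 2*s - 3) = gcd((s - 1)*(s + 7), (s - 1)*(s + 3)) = s - 1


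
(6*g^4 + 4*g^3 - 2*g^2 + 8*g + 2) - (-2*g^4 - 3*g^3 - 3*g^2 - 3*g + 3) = 8*g^4 + 7*g^3 + g^2 + 11*g - 1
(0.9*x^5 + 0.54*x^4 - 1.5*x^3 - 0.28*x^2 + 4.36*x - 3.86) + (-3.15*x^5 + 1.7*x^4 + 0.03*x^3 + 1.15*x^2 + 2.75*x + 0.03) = -2.25*x^5 + 2.24*x^4 - 1.47*x^3 + 0.87*x^2 + 7.11*x - 3.83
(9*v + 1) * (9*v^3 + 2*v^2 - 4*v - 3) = 81*v^4 + 27*v^3 - 34*v^2 - 31*v - 3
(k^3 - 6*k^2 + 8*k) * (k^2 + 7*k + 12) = k^5 + k^4 - 22*k^3 - 16*k^2 + 96*k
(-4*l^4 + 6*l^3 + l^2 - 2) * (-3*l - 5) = 12*l^5 + 2*l^4 - 33*l^3 - 5*l^2 + 6*l + 10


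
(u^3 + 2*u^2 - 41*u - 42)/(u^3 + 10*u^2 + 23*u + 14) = (u - 6)/(u + 2)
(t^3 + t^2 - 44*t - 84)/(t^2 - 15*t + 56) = (t^2 + 8*t + 12)/(t - 8)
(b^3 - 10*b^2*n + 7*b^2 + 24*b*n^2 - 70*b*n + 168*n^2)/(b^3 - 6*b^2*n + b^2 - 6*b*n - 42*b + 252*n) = (b - 4*n)/(b - 6)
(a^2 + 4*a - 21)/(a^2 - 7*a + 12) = (a + 7)/(a - 4)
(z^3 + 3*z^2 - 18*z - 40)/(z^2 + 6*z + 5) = (z^2 - 2*z - 8)/(z + 1)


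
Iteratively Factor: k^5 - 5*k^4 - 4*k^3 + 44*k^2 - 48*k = (k - 4)*(k^4 - k^3 - 8*k^2 + 12*k) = (k - 4)*(k + 3)*(k^3 - 4*k^2 + 4*k) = (k - 4)*(k - 2)*(k + 3)*(k^2 - 2*k) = (k - 4)*(k - 2)^2*(k + 3)*(k)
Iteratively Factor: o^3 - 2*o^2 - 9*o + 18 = (o - 2)*(o^2 - 9) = (o - 3)*(o - 2)*(o + 3)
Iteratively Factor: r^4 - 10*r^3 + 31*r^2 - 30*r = (r)*(r^3 - 10*r^2 + 31*r - 30) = r*(r - 2)*(r^2 - 8*r + 15) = r*(r - 5)*(r - 2)*(r - 3)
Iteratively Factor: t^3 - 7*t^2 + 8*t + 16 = (t + 1)*(t^2 - 8*t + 16) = (t - 4)*(t + 1)*(t - 4)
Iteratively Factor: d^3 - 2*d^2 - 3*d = (d)*(d^2 - 2*d - 3) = d*(d + 1)*(d - 3)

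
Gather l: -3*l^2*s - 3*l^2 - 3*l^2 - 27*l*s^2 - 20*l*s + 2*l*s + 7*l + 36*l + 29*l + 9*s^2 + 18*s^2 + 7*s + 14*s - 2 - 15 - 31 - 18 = l^2*(-3*s - 6) + l*(-27*s^2 - 18*s + 72) + 27*s^2 + 21*s - 66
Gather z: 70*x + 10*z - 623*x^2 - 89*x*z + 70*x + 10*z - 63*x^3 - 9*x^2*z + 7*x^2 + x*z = -63*x^3 - 616*x^2 + 140*x + z*(-9*x^2 - 88*x + 20)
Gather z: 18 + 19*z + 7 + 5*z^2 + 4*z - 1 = 5*z^2 + 23*z + 24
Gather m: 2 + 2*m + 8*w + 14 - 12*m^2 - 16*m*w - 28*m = -12*m^2 + m*(-16*w - 26) + 8*w + 16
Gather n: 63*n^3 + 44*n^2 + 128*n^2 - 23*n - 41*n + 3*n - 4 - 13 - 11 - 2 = 63*n^3 + 172*n^2 - 61*n - 30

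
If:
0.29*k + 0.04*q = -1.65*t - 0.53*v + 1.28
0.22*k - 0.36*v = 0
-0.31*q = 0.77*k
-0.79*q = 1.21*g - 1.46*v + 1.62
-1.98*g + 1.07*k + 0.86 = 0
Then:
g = 0.96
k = 0.97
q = -2.42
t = 0.47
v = 0.60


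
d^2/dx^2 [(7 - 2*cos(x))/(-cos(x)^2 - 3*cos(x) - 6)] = 2*(-18*(1 - cos(2*x))^2*cos(x) + 34*(1 - cos(2*x))^2 - 1163*cos(x) - 86*cos(2*x) + 123*cos(3*x) + 4*cos(5*x) - 678)/(6*cos(x) + cos(2*x) + 13)^3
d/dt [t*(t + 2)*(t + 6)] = 3*t^2 + 16*t + 12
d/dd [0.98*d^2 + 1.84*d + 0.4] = 1.96*d + 1.84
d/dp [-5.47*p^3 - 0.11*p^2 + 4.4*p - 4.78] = -16.41*p^2 - 0.22*p + 4.4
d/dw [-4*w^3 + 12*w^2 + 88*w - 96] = -12*w^2 + 24*w + 88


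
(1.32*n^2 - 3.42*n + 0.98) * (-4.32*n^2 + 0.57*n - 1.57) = -5.7024*n^4 + 15.5268*n^3 - 8.2554*n^2 + 5.928*n - 1.5386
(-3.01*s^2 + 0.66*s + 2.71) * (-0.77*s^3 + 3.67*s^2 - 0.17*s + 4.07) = 2.3177*s^5 - 11.5549*s^4 + 0.8472*s^3 - 2.4172*s^2 + 2.2255*s + 11.0297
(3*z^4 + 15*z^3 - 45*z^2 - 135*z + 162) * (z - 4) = 3*z^5 + 3*z^4 - 105*z^3 + 45*z^2 + 702*z - 648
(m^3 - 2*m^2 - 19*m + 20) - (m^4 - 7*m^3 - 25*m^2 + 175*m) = -m^4 + 8*m^3 + 23*m^2 - 194*m + 20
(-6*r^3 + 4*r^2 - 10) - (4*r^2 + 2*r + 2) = -6*r^3 - 2*r - 12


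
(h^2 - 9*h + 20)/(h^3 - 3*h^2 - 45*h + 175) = (h - 4)/(h^2 + 2*h - 35)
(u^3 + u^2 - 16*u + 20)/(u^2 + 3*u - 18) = (u^3 + u^2 - 16*u + 20)/(u^2 + 3*u - 18)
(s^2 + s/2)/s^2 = (s + 1/2)/s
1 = 1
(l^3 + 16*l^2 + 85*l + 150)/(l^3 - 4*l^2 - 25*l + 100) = (l^2 + 11*l + 30)/(l^2 - 9*l + 20)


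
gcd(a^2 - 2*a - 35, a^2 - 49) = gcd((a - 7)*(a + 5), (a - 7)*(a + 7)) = a - 7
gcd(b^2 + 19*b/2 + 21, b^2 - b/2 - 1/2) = 1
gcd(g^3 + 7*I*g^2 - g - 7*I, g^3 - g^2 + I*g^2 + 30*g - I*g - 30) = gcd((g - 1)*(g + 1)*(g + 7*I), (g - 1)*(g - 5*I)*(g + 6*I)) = g - 1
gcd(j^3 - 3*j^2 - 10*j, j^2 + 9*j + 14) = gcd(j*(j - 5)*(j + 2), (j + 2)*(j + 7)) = j + 2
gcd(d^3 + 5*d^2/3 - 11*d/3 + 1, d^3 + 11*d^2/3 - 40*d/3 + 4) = d - 1/3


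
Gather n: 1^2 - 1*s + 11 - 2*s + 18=30 - 3*s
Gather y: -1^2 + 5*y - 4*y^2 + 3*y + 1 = -4*y^2 + 8*y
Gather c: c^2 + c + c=c^2 + 2*c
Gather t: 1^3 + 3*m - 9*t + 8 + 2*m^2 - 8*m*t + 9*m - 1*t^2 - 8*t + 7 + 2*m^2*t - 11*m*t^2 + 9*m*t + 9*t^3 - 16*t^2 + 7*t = 2*m^2 + 12*m + 9*t^3 + t^2*(-11*m - 17) + t*(2*m^2 + m - 10) + 16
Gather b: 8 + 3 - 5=6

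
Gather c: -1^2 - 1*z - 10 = -z - 11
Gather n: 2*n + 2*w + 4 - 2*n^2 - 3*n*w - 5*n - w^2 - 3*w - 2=-2*n^2 + n*(-3*w - 3) - w^2 - w + 2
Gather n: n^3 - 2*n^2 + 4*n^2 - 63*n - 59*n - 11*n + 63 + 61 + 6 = n^3 + 2*n^2 - 133*n + 130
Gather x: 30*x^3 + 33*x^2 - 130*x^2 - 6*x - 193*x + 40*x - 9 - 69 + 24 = 30*x^3 - 97*x^2 - 159*x - 54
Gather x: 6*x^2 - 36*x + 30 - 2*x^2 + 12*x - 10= 4*x^2 - 24*x + 20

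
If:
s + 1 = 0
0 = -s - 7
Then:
No Solution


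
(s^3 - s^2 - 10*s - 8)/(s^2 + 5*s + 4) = (s^2 - 2*s - 8)/(s + 4)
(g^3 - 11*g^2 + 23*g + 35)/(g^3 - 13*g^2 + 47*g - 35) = (g + 1)/(g - 1)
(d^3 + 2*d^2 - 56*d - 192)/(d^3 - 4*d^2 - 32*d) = (d + 6)/d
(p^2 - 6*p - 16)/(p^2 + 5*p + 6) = (p - 8)/(p + 3)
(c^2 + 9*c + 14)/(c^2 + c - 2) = (c + 7)/(c - 1)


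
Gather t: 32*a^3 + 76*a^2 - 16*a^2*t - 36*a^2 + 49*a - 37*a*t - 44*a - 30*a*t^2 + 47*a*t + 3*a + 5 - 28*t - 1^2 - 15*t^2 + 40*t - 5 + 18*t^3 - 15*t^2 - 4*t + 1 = 32*a^3 + 40*a^2 + 8*a + 18*t^3 + t^2*(-30*a - 30) + t*(-16*a^2 + 10*a + 8)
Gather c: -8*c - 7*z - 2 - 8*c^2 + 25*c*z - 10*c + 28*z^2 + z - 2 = -8*c^2 + c*(25*z - 18) + 28*z^2 - 6*z - 4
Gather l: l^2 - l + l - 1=l^2 - 1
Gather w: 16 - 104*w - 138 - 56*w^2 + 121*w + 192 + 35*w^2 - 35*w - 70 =-21*w^2 - 18*w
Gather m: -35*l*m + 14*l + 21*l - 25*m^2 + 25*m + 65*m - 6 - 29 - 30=35*l - 25*m^2 + m*(90 - 35*l) - 65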